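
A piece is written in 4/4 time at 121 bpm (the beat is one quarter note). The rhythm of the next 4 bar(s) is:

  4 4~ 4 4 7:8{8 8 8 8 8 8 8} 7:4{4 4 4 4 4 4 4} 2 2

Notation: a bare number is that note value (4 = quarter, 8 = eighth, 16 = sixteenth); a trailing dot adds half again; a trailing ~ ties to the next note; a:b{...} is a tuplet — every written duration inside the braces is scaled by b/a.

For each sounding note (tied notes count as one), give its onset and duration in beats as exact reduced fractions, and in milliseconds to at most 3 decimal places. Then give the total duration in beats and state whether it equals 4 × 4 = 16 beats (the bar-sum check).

1) 0.0ms=0b +495.868ms=1b
2) 495.868ms=1b +991.736ms=2b
3) 1487.603ms=3b +495.868ms=1b
4) 1983.471ms=4b +283.353ms=4/7b
5) 2266.824ms=32/7b +283.353ms=4/7b
6) 2550.177ms=36/7b +283.353ms=4/7b
7) 2833.53ms=40/7b +283.353ms=4/7b
8) 3116.883ms=44/7b +283.353ms=4/7b
9) 3400.236ms=48/7b +283.353ms=4/7b
10) 3683.589ms=52/7b +283.353ms=4/7b
11) 3966.942ms=8b +283.353ms=4/7b
12) 4250.295ms=60/7b +283.353ms=4/7b
13) 4533.648ms=64/7b +283.353ms=4/7b
14) 4817.001ms=68/7b +283.353ms=4/7b
15) 5100.354ms=72/7b +283.353ms=4/7b
16) 5383.707ms=76/7b +283.353ms=4/7b
17) 5667.06ms=80/7b +283.353ms=4/7b
18) 5950.413ms=12b +991.736ms=2b
19) 6942.149ms=14b +991.736ms=2b
Σ=16b of 16 (121bpm 4/4) — PASS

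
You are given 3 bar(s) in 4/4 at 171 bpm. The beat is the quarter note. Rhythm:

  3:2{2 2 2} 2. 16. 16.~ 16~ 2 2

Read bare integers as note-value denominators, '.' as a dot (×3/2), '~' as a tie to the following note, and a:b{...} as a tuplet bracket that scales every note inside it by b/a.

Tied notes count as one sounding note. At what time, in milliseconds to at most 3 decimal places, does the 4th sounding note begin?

note 4 onset = 4b = 1403.509ms

1. 0.0ms @ 0 + 467.836ms (4/3)
2. 467.836ms @ 4/3 + 467.836ms (4/3)
3. 935.673ms @ 8/3 + 467.836ms (4/3)
4. 1403.509ms @ 4 + 1052.632ms (3)
5. 2456.14ms @ 7 + 131.579ms (3/8)
6. 2587.719ms @ 59/8 + 921.053ms (21/8)
7. 3508.772ms @ 10 + 701.754ms (2)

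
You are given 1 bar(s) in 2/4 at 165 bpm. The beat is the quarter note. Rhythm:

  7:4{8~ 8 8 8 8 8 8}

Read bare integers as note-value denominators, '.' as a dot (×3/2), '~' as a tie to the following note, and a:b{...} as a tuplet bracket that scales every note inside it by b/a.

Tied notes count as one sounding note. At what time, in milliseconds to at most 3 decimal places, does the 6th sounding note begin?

note 6 onset = 12/7b = 623.377ms

1. 0.0ms @ 0 + 207.792ms (4/7)
2. 207.792ms @ 4/7 + 103.896ms (2/7)
3. 311.688ms @ 6/7 + 103.896ms (2/7)
4. 415.584ms @ 8/7 + 103.896ms (2/7)
5. 519.481ms @ 10/7 + 103.896ms (2/7)
6. 623.377ms @ 12/7 + 103.896ms (2/7)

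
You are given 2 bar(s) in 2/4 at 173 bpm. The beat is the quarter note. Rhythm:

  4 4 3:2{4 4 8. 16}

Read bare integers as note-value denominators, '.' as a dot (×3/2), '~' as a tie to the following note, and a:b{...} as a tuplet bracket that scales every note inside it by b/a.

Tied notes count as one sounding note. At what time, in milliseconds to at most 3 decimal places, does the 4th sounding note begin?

note 4 onset = 8/3b = 924.855ms

1. 0.0ms @ 0 + 346.821ms (1)
2. 346.821ms @ 1 + 346.821ms (1)
3. 693.642ms @ 2 + 231.214ms (2/3)
4. 924.855ms @ 8/3 + 231.214ms (2/3)
5. 1156.069ms @ 10/3 + 173.41ms (1/2)
6. 1329.48ms @ 23/6 + 57.803ms (1/6)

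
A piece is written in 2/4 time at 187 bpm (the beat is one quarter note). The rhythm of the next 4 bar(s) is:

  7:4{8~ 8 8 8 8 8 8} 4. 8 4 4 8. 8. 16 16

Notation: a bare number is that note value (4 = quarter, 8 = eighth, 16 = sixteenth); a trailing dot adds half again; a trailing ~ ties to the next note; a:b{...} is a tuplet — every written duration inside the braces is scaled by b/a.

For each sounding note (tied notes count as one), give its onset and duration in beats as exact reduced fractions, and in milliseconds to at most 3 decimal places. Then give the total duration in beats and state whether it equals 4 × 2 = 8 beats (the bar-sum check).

1) 0.0ms=0b +183.346ms=4/7b
2) 183.346ms=4/7b +91.673ms=2/7b
3) 275.019ms=6/7b +91.673ms=2/7b
4) 366.692ms=8/7b +91.673ms=2/7b
5) 458.365ms=10/7b +91.673ms=2/7b
6) 550.038ms=12/7b +91.673ms=2/7b
7) 641.711ms=2b +481.283ms=3/2b
8) 1122.995ms=7/2b +160.428ms=1/2b
9) 1283.422ms=4b +320.856ms=1b
10) 1604.278ms=5b +320.856ms=1b
11) 1925.134ms=6b +240.642ms=3/4b
12) 2165.775ms=27/4b +240.642ms=3/4b
13) 2406.417ms=15/2b +80.214ms=1/4b
14) 2486.631ms=31/4b +80.214ms=1/4b
Σ=8b of 8 (187bpm 2/4) — PASS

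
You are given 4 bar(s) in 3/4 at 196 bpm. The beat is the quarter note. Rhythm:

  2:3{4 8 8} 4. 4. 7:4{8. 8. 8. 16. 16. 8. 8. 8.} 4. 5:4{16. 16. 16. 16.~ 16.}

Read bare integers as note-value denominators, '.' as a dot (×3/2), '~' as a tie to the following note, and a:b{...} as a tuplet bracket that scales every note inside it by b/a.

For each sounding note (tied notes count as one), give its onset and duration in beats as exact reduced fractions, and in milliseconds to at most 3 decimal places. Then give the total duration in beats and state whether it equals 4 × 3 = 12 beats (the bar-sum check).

1) 0.0ms=0b +459.184ms=3/2b
2) 459.184ms=3/2b +229.592ms=3/4b
3) 688.776ms=9/4b +229.592ms=3/4b
4) 918.367ms=3b +459.184ms=3/2b
5) 1377.551ms=9/2b +459.184ms=3/2b
6) 1836.735ms=6b +131.195ms=3/7b
7) 1967.93ms=45/7b +131.195ms=3/7b
8) 2099.125ms=48/7b +131.195ms=3/7b
9) 2230.321ms=51/7b +65.598ms=3/14b
10) 2295.918ms=15/2b +65.598ms=3/14b
11) 2361.516ms=54/7b +131.195ms=3/7b
12) 2492.711ms=57/7b +131.195ms=3/7b
13) 2623.907ms=60/7b +131.195ms=3/7b
14) 2755.102ms=9b +459.184ms=3/2b
15) 3214.286ms=21/2b +91.837ms=3/10b
16) 3306.122ms=54/5b +91.837ms=3/10b
17) 3397.959ms=111/10b +91.837ms=3/10b
18) 3489.796ms=57/5b +183.673ms=3/5b
Σ=12b of 12 (196bpm 3/4) — PASS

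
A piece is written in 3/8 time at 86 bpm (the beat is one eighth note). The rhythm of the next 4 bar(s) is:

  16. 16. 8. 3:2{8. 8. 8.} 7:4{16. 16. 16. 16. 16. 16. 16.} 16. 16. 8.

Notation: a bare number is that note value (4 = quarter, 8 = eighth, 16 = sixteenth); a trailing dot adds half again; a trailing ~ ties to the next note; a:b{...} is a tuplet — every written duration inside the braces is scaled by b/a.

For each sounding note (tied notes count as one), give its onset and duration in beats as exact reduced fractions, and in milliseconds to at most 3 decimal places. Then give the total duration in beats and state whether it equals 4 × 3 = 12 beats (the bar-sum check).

1) 0.0ms=0b +523.256ms=3/4b
2) 523.256ms=3/4b +523.256ms=3/4b
3) 1046.512ms=3/2b +1046.512ms=3/2b
4) 2093.023ms=3b +697.674ms=1b
5) 2790.698ms=4b +697.674ms=1b
6) 3488.372ms=5b +697.674ms=1b
7) 4186.047ms=6b +299.003ms=3/7b
8) 4485.05ms=45/7b +299.003ms=3/7b
9) 4784.053ms=48/7b +299.003ms=3/7b
10) 5083.056ms=51/7b +299.003ms=3/7b
11) 5382.06ms=54/7b +299.003ms=3/7b
12) 5681.063ms=57/7b +299.003ms=3/7b
13) 5980.066ms=60/7b +299.003ms=3/7b
14) 6279.07ms=9b +523.256ms=3/4b
15) 6802.326ms=39/4b +523.256ms=3/4b
16) 7325.581ms=21/2b +1046.512ms=3/2b
Σ=12b of 12 (86bpm 3/8) — PASS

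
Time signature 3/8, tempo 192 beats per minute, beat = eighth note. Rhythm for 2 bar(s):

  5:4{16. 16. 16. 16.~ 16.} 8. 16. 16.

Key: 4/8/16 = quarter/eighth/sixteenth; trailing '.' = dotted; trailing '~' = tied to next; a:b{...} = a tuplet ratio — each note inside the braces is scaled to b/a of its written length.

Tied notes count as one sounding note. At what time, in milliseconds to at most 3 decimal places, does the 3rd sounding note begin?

1. 0.0ms @ 0 + 187.5ms (3/5)
2. 187.5ms @ 3/5 + 187.5ms (3/5)
3. 375.0ms @ 6/5 + 187.5ms (3/5)
4. 562.5ms @ 9/5 + 375.0ms (6/5)
5. 937.5ms @ 3 + 468.75ms (3/2)
6. 1406.25ms @ 9/2 + 234.375ms (3/4)
7. 1640.625ms @ 21/4 + 234.375ms (3/4)

note 3 onset = 6/5b = 375.0ms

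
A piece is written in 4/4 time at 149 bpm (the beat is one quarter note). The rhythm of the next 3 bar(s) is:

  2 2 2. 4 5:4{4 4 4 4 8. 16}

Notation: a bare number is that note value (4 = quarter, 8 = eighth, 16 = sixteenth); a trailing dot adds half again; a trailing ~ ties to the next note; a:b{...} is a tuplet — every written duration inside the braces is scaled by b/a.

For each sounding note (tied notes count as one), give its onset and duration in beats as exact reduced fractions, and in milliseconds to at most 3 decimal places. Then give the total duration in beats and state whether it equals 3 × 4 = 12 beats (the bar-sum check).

1) 0.0ms=0b +805.369ms=2b
2) 805.369ms=2b +805.369ms=2b
3) 1610.738ms=4b +1208.054ms=3b
4) 2818.792ms=7b +402.685ms=1b
5) 3221.477ms=8b +322.148ms=4/5b
6) 3543.624ms=44/5b +322.148ms=4/5b
7) 3865.772ms=48/5b +322.148ms=4/5b
8) 4187.919ms=52/5b +322.148ms=4/5b
9) 4510.067ms=56/5b +241.611ms=3/5b
10) 4751.678ms=59/5b +80.537ms=1/5b
Σ=12b of 12 (149bpm 4/4) — PASS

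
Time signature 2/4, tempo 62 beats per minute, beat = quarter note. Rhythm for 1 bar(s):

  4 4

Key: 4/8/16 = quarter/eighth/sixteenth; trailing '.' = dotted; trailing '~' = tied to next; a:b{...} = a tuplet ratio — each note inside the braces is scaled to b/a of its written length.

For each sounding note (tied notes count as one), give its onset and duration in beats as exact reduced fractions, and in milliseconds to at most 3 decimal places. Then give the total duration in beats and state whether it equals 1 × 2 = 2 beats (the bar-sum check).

1) 0.0ms=0b +967.742ms=1b
2) 967.742ms=1b +967.742ms=1b
Σ=2b of 2 (62bpm 2/4) — PASS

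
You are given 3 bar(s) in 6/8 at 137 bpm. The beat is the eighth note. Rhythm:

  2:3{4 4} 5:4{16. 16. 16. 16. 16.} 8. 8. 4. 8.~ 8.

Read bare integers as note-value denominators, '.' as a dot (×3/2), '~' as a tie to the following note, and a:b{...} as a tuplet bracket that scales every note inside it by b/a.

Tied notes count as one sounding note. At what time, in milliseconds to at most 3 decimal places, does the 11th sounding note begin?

1. 0.0ms @ 0 + 1313.869ms (3)
2. 1313.869ms @ 3 + 1313.869ms (3)
3. 2627.737ms @ 6 + 262.774ms (3/5)
4. 2890.511ms @ 33/5 + 262.774ms (3/5)
5. 3153.285ms @ 36/5 + 262.774ms (3/5)
6. 3416.058ms @ 39/5 + 262.774ms (3/5)
7. 3678.832ms @ 42/5 + 262.774ms (3/5)
8. 3941.606ms @ 9 + 656.934ms (3/2)
9. 4598.54ms @ 21/2 + 656.934ms (3/2)
10. 5255.474ms @ 12 + 1313.869ms (3)
11. 6569.343ms @ 15 + 1313.869ms (3)

note 11 onset = 15b = 6569.343ms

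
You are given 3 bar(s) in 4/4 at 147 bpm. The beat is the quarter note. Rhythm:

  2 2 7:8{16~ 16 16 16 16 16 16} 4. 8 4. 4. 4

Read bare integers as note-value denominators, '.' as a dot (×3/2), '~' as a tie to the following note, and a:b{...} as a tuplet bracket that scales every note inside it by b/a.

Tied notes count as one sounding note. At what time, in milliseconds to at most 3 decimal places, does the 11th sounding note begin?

note 11 onset = 8b = 3265.306ms

1. 0.0ms @ 0 + 816.327ms (2)
2. 816.327ms @ 2 + 816.327ms (2)
3. 1632.653ms @ 4 + 233.236ms (4/7)
4. 1865.889ms @ 32/7 + 116.618ms (2/7)
5. 1982.507ms @ 34/7 + 116.618ms (2/7)
6. 2099.125ms @ 36/7 + 116.618ms (2/7)
7. 2215.743ms @ 38/7 + 116.618ms (2/7)
8. 2332.362ms @ 40/7 + 116.618ms (2/7)
9. 2448.98ms @ 6 + 612.245ms (3/2)
10. 3061.224ms @ 15/2 + 204.082ms (1/2)
11. 3265.306ms @ 8 + 612.245ms (3/2)
12. 3877.551ms @ 19/2 + 612.245ms (3/2)
13. 4489.796ms @ 11 + 408.163ms (1)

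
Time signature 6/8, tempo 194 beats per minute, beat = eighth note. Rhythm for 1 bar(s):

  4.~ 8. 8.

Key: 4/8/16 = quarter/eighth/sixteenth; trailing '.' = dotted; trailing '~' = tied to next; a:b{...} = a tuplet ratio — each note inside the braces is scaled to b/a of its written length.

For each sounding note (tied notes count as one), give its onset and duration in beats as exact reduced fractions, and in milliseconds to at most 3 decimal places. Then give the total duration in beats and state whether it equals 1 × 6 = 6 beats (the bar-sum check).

1) 0.0ms=0b +1391.753ms=9/2b
2) 1391.753ms=9/2b +463.918ms=3/2b
Σ=6b of 6 (194bpm 6/8) — PASS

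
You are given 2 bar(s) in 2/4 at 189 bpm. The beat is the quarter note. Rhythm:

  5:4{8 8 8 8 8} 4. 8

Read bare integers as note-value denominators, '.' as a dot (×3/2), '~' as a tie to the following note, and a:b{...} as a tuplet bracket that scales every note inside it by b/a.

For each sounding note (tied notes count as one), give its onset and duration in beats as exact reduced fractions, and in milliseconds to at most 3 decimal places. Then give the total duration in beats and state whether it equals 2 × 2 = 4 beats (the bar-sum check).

1) 0.0ms=0b +126.984ms=2/5b
2) 126.984ms=2/5b +126.984ms=2/5b
3) 253.968ms=4/5b +126.984ms=2/5b
4) 380.952ms=6/5b +126.984ms=2/5b
5) 507.937ms=8/5b +126.984ms=2/5b
6) 634.921ms=2b +476.19ms=3/2b
7) 1111.111ms=7/2b +158.73ms=1/2b
Σ=4b of 4 (189bpm 2/4) — PASS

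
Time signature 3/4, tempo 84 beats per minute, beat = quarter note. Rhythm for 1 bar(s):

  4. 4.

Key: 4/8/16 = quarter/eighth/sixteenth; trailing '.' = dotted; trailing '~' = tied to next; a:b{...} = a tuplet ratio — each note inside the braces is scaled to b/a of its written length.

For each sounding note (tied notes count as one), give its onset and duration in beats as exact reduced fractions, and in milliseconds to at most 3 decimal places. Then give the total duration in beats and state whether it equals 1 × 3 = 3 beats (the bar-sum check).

1) 0.0ms=0b +1071.429ms=3/2b
2) 1071.429ms=3/2b +1071.429ms=3/2b
Σ=3b of 3 (84bpm 3/4) — PASS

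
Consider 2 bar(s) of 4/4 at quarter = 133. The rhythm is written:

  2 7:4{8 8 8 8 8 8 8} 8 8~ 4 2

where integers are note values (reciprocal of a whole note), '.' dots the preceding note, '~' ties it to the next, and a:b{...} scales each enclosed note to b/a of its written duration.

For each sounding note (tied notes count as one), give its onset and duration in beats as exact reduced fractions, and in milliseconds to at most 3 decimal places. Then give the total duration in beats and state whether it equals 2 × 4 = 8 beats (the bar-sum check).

1) 0.0ms=0b +902.256ms=2b
2) 902.256ms=2b +128.894ms=2/7b
3) 1031.149ms=16/7b +128.894ms=2/7b
4) 1160.043ms=18/7b +128.894ms=2/7b
5) 1288.937ms=20/7b +128.894ms=2/7b
6) 1417.83ms=22/7b +128.894ms=2/7b
7) 1546.724ms=24/7b +128.894ms=2/7b
8) 1675.618ms=26/7b +128.894ms=2/7b
9) 1804.511ms=4b +225.564ms=1/2b
10) 2030.075ms=9/2b +676.692ms=3/2b
11) 2706.767ms=6b +902.256ms=2b
Σ=8b of 8 (133bpm 4/4) — PASS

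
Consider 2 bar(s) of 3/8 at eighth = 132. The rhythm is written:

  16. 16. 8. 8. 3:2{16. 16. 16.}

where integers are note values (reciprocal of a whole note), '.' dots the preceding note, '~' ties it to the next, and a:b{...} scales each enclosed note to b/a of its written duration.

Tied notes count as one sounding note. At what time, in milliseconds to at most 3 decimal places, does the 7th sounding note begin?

note 7 onset = 11/2b = 2500.0ms

1. 0.0ms @ 0 + 340.909ms (3/4)
2. 340.909ms @ 3/4 + 340.909ms (3/4)
3. 681.818ms @ 3/2 + 681.818ms (3/2)
4. 1363.636ms @ 3 + 681.818ms (3/2)
5. 2045.455ms @ 9/2 + 227.273ms (1/2)
6. 2272.727ms @ 5 + 227.273ms (1/2)
7. 2500.0ms @ 11/2 + 227.273ms (1/2)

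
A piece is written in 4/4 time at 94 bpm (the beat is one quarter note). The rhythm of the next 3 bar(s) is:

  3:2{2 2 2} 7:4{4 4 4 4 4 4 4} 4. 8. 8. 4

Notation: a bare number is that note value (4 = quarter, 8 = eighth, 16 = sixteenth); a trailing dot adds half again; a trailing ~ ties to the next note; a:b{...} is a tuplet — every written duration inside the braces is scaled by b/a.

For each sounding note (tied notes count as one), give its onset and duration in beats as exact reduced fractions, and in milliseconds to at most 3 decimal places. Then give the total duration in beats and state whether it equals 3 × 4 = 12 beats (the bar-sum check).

1) 0.0ms=0b +851.064ms=4/3b
2) 851.064ms=4/3b +851.064ms=4/3b
3) 1702.128ms=8/3b +851.064ms=4/3b
4) 2553.191ms=4b +364.742ms=4/7b
5) 2917.933ms=32/7b +364.742ms=4/7b
6) 3282.675ms=36/7b +364.742ms=4/7b
7) 3647.416ms=40/7b +364.742ms=4/7b
8) 4012.158ms=44/7b +364.742ms=4/7b
9) 4376.9ms=48/7b +364.742ms=4/7b
10) 4741.641ms=52/7b +364.742ms=4/7b
11) 5106.383ms=8b +957.447ms=3/2b
12) 6063.83ms=19/2b +478.723ms=3/4b
13) 6542.553ms=41/4b +478.723ms=3/4b
14) 7021.277ms=11b +638.298ms=1b
Σ=12b of 12 (94bpm 4/4) — PASS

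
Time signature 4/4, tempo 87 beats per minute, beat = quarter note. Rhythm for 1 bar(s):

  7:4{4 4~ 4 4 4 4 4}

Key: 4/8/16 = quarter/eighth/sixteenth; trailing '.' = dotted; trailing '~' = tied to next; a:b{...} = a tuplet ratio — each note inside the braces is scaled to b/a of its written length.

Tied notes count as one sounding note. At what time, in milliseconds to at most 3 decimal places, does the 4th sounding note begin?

note 4 onset = 16/7b = 1576.355ms

1. 0.0ms @ 0 + 394.089ms (4/7)
2. 394.089ms @ 4/7 + 788.177ms (8/7)
3. 1182.266ms @ 12/7 + 394.089ms (4/7)
4. 1576.355ms @ 16/7 + 394.089ms (4/7)
5. 1970.443ms @ 20/7 + 394.089ms (4/7)
6. 2364.532ms @ 24/7 + 394.089ms (4/7)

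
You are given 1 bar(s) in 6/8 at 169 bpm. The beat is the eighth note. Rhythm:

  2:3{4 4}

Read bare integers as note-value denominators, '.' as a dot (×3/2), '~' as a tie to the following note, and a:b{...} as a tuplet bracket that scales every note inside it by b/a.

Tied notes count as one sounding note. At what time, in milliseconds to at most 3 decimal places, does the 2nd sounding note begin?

1. 0.0ms @ 0 + 1065.089ms (3)
2. 1065.089ms @ 3 + 1065.089ms (3)

note 2 onset = 3b = 1065.089ms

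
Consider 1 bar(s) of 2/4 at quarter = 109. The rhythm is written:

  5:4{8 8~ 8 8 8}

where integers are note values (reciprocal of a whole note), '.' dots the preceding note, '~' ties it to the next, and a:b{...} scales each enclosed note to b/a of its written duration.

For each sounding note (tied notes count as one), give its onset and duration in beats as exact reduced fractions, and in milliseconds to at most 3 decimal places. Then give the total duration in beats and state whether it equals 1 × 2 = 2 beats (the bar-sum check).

1) 0.0ms=0b +220.183ms=2/5b
2) 220.183ms=2/5b +440.367ms=4/5b
3) 660.55ms=6/5b +220.183ms=2/5b
4) 880.734ms=8/5b +220.183ms=2/5b
Σ=2b of 2 (109bpm 2/4) — PASS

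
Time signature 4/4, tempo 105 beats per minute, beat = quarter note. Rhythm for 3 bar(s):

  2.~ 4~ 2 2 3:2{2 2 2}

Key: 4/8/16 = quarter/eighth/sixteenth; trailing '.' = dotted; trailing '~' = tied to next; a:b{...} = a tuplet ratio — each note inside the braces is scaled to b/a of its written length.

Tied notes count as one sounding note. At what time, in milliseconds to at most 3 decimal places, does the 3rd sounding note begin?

note 3 onset = 8b = 4571.429ms

1. 0.0ms @ 0 + 3428.571ms (6)
2. 3428.571ms @ 6 + 1142.857ms (2)
3. 4571.429ms @ 8 + 761.905ms (4/3)
4. 5333.333ms @ 28/3 + 761.905ms (4/3)
5. 6095.238ms @ 32/3 + 761.905ms (4/3)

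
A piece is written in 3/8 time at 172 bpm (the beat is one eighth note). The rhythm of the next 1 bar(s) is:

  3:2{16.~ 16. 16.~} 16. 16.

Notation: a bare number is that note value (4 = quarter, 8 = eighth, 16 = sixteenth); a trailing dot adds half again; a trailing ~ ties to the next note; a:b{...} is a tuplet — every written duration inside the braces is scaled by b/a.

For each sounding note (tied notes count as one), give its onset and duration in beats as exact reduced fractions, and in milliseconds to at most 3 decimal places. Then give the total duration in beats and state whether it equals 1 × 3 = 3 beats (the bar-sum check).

1) 0.0ms=0b +348.837ms=1b
2) 348.837ms=1b +436.047ms=5/4b
3) 784.884ms=9/4b +261.628ms=3/4b
Σ=3b of 3 (172bpm 3/8) — PASS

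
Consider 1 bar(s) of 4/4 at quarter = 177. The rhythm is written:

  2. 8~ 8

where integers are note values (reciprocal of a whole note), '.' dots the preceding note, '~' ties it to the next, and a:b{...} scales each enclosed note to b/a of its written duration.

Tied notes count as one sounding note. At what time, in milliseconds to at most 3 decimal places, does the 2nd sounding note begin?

note 2 onset = 3b = 1016.949ms

1. 0.0ms @ 0 + 1016.949ms (3)
2. 1016.949ms @ 3 + 338.983ms (1)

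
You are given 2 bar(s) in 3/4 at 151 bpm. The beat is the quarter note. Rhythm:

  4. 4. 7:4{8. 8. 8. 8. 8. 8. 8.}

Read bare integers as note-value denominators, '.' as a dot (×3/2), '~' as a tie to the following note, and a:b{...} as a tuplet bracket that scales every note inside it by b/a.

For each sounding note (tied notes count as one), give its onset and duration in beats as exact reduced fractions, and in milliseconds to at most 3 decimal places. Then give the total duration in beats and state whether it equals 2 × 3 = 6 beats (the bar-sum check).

1) 0.0ms=0b +596.026ms=3/2b
2) 596.026ms=3/2b +596.026ms=3/2b
3) 1192.053ms=3b +170.293ms=3/7b
4) 1362.346ms=24/7b +170.293ms=3/7b
5) 1532.64ms=27/7b +170.293ms=3/7b
6) 1702.933ms=30/7b +170.293ms=3/7b
7) 1873.226ms=33/7b +170.293ms=3/7b
8) 2043.519ms=36/7b +170.293ms=3/7b
9) 2213.813ms=39/7b +170.293ms=3/7b
Σ=6b of 6 (151bpm 3/4) — PASS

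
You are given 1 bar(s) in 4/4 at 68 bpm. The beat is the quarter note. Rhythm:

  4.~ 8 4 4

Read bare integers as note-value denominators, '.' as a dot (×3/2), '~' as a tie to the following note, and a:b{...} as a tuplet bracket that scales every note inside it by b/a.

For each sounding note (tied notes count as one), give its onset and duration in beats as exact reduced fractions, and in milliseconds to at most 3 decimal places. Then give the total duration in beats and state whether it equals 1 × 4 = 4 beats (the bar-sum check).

1) 0.0ms=0b +1764.706ms=2b
2) 1764.706ms=2b +882.353ms=1b
3) 2647.059ms=3b +882.353ms=1b
Σ=4b of 4 (68bpm 4/4) — PASS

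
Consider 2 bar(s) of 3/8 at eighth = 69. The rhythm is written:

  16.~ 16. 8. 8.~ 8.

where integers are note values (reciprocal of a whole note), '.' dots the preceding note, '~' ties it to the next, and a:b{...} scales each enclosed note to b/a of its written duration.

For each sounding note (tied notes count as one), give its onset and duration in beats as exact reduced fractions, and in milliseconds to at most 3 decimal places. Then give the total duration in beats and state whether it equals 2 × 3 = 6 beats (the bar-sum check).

1) 0.0ms=0b +1304.348ms=3/2b
2) 1304.348ms=3/2b +1304.348ms=3/2b
3) 2608.696ms=3b +2608.696ms=3b
Σ=6b of 6 (69bpm 3/8) — PASS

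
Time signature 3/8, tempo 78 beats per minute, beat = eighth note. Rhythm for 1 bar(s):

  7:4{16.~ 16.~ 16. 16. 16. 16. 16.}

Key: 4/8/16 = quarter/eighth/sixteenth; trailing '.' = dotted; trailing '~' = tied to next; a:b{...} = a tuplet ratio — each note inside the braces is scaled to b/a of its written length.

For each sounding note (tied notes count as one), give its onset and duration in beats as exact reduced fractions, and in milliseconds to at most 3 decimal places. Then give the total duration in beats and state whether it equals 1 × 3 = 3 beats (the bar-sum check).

1) 0.0ms=0b +989.011ms=9/7b
2) 989.011ms=9/7b +329.67ms=3/7b
3) 1318.681ms=12/7b +329.67ms=3/7b
4) 1648.352ms=15/7b +329.67ms=3/7b
5) 1978.022ms=18/7b +329.67ms=3/7b
Σ=3b of 3 (78bpm 3/8) — PASS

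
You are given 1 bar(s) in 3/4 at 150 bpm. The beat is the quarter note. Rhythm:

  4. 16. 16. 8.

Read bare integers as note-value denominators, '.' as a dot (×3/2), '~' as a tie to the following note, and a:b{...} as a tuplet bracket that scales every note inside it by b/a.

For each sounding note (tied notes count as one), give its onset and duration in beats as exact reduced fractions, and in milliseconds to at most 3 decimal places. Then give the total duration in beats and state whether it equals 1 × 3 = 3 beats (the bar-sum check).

1) 0.0ms=0b +600.0ms=3/2b
2) 600.0ms=3/2b +150.0ms=3/8b
3) 750.0ms=15/8b +150.0ms=3/8b
4) 900.0ms=9/4b +300.0ms=3/4b
Σ=3b of 3 (150bpm 3/4) — PASS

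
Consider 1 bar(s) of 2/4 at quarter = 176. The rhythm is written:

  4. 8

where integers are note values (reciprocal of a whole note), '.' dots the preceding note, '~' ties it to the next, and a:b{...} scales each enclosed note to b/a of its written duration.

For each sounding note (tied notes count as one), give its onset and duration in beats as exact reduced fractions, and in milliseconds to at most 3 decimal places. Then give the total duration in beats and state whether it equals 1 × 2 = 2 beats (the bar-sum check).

1) 0.0ms=0b +511.364ms=3/2b
2) 511.364ms=3/2b +170.455ms=1/2b
Σ=2b of 2 (176bpm 2/4) — PASS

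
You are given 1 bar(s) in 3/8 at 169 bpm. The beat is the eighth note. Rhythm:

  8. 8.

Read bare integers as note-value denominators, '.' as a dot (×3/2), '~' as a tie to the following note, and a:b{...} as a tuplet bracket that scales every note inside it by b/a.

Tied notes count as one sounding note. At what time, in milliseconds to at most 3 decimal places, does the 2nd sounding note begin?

1. 0.0ms @ 0 + 532.544ms (3/2)
2. 532.544ms @ 3/2 + 532.544ms (3/2)

note 2 onset = 3/2b = 532.544ms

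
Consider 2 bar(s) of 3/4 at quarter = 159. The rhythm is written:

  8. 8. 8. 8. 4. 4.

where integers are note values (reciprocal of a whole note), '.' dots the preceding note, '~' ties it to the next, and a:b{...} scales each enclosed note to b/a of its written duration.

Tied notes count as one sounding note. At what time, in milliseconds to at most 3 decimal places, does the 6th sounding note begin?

1. 0.0ms @ 0 + 283.019ms (3/4)
2. 283.019ms @ 3/4 + 283.019ms (3/4)
3. 566.038ms @ 3/2 + 283.019ms (3/4)
4. 849.057ms @ 9/4 + 283.019ms (3/4)
5. 1132.075ms @ 3 + 566.038ms (3/2)
6. 1698.113ms @ 9/2 + 566.038ms (3/2)

note 6 onset = 9/2b = 1698.113ms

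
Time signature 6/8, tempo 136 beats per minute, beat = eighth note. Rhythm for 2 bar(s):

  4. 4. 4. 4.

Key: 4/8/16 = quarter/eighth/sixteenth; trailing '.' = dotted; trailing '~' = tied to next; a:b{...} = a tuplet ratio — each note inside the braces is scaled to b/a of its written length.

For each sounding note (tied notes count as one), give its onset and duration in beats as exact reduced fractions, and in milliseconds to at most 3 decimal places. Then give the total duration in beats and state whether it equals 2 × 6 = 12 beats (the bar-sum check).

1) 0.0ms=0b +1323.529ms=3b
2) 1323.529ms=3b +1323.529ms=3b
3) 2647.059ms=6b +1323.529ms=3b
4) 3970.588ms=9b +1323.529ms=3b
Σ=12b of 12 (136bpm 6/8) — PASS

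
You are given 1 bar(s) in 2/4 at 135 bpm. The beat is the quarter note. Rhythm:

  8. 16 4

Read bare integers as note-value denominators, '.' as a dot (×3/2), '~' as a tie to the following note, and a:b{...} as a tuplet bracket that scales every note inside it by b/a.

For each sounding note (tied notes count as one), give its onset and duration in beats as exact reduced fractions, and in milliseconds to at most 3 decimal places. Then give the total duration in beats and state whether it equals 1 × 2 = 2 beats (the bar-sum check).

1) 0.0ms=0b +333.333ms=3/4b
2) 333.333ms=3/4b +111.111ms=1/4b
3) 444.444ms=1b +444.444ms=1b
Σ=2b of 2 (135bpm 2/4) — PASS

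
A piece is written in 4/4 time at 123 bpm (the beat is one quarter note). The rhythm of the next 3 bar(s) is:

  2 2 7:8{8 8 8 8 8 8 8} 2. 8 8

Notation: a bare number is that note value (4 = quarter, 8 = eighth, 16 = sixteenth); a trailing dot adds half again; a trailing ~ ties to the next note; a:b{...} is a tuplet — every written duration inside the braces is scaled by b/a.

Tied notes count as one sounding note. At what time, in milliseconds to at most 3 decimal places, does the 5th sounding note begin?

1. 0.0ms @ 0 + 975.61ms (2)
2. 975.61ms @ 2 + 975.61ms (2)
3. 1951.22ms @ 4 + 278.746ms (4/7)
4. 2229.965ms @ 32/7 + 278.746ms (4/7)
5. 2508.711ms @ 36/7 + 278.746ms (4/7)
6. 2787.456ms @ 40/7 + 278.746ms (4/7)
7. 3066.202ms @ 44/7 + 278.746ms (4/7)
8. 3344.948ms @ 48/7 + 278.746ms (4/7)
9. 3623.693ms @ 52/7 + 278.746ms (4/7)
10. 3902.439ms @ 8 + 1463.415ms (3)
11. 5365.854ms @ 11 + 243.902ms (1/2)
12. 5609.756ms @ 23/2 + 243.902ms (1/2)

note 5 onset = 36/7b = 2508.711ms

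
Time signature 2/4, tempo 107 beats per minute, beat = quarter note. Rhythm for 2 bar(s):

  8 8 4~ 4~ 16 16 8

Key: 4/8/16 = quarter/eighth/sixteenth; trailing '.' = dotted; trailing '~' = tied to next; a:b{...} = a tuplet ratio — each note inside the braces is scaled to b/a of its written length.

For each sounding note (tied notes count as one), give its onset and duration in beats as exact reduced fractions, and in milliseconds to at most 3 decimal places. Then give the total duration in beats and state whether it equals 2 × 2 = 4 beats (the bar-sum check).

1) 0.0ms=0b +280.374ms=1/2b
2) 280.374ms=1/2b +280.374ms=1/2b
3) 560.748ms=1b +1261.682ms=9/4b
4) 1822.43ms=13/4b +140.187ms=1/4b
5) 1962.617ms=7/2b +280.374ms=1/2b
Σ=4b of 4 (107bpm 2/4) — PASS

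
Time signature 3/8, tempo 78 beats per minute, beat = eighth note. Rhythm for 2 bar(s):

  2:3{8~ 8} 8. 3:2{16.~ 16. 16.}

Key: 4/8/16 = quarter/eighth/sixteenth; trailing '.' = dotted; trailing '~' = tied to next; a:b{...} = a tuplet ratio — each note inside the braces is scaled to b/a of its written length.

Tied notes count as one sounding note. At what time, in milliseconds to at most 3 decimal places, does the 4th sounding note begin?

note 4 onset = 11/2b = 4230.769ms

1. 0.0ms @ 0 + 2307.692ms (3)
2. 2307.692ms @ 3 + 1153.846ms (3/2)
3. 3461.538ms @ 9/2 + 769.231ms (1)
4. 4230.769ms @ 11/2 + 384.615ms (1/2)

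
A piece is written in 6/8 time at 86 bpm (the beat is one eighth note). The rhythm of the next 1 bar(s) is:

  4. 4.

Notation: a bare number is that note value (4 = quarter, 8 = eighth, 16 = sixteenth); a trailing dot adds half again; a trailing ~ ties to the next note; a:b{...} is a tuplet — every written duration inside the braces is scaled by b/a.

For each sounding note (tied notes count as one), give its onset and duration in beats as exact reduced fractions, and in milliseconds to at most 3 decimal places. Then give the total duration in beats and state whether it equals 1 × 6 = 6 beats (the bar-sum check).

1) 0.0ms=0b +2093.023ms=3b
2) 2093.023ms=3b +2093.023ms=3b
Σ=6b of 6 (86bpm 6/8) — PASS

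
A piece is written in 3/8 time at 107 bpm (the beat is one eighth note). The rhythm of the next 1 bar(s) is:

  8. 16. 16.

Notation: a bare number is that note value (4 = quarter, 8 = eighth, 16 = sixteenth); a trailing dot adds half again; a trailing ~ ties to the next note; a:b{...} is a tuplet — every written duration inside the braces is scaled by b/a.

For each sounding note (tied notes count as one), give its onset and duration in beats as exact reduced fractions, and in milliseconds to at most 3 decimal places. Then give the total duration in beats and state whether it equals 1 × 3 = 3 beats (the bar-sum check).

1) 0.0ms=0b +841.121ms=3/2b
2) 841.121ms=3/2b +420.561ms=3/4b
3) 1261.682ms=9/4b +420.561ms=3/4b
Σ=3b of 3 (107bpm 3/8) — PASS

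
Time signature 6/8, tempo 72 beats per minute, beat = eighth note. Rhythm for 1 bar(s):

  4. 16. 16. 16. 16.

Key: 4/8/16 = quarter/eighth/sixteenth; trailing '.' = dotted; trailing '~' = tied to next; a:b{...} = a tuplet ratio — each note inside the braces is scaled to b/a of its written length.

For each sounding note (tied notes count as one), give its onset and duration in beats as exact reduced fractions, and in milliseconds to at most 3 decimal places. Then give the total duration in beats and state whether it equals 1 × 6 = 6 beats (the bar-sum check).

1) 0.0ms=0b +2500.0ms=3b
2) 2500.0ms=3b +625.0ms=3/4b
3) 3125.0ms=15/4b +625.0ms=3/4b
4) 3750.0ms=9/2b +625.0ms=3/4b
5) 4375.0ms=21/4b +625.0ms=3/4b
Σ=6b of 6 (72bpm 6/8) — PASS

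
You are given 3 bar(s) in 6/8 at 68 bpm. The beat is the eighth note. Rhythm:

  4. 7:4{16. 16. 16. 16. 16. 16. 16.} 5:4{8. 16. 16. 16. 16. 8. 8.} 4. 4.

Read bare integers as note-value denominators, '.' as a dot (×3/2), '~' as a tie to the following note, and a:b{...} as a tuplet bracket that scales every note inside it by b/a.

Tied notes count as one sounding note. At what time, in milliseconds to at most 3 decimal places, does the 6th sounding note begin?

note 6 onset = 33/7b = 4159.664ms

1. 0.0ms @ 0 + 2647.059ms (3)
2. 2647.059ms @ 3 + 378.151ms (3/7)
3. 3025.21ms @ 24/7 + 378.151ms (3/7)
4. 3403.361ms @ 27/7 + 378.151ms (3/7)
5. 3781.513ms @ 30/7 + 378.151ms (3/7)
6. 4159.664ms @ 33/7 + 378.151ms (3/7)
7. 4537.815ms @ 36/7 + 378.151ms (3/7)
8. 4915.966ms @ 39/7 + 378.151ms (3/7)
9. 5294.118ms @ 6 + 1058.824ms (6/5)
10. 6352.941ms @ 36/5 + 529.412ms (3/5)
11. 6882.353ms @ 39/5 + 529.412ms (3/5)
12. 7411.765ms @ 42/5 + 529.412ms (3/5)
13. 7941.176ms @ 9 + 529.412ms (3/5)
14. 8470.588ms @ 48/5 + 1058.824ms (6/5)
15. 9529.412ms @ 54/5 + 1058.824ms (6/5)
16. 10588.235ms @ 12 + 2647.059ms (3)
17. 13235.294ms @ 15 + 2647.059ms (3)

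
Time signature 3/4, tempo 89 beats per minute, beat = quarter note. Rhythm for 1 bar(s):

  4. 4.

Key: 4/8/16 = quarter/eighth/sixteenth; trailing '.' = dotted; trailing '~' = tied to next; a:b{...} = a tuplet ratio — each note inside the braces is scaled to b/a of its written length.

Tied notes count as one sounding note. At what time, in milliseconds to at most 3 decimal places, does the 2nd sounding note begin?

1. 0.0ms @ 0 + 1011.236ms (3/2)
2. 1011.236ms @ 3/2 + 1011.236ms (3/2)

note 2 onset = 3/2b = 1011.236ms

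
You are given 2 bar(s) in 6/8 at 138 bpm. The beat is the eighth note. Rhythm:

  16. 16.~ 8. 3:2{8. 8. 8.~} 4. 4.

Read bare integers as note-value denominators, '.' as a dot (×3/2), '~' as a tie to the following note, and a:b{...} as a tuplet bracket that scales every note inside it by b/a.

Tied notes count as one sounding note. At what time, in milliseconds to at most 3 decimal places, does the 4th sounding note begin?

1. 0.0ms @ 0 + 326.087ms (3/4)
2. 326.087ms @ 3/4 + 978.261ms (9/4)
3. 1304.348ms @ 3 + 434.783ms (1)
4. 1739.13ms @ 4 + 434.783ms (1)
5. 2173.913ms @ 5 + 1739.13ms (4)
6. 3913.043ms @ 9 + 1304.348ms (3)

note 4 onset = 4b = 1739.13ms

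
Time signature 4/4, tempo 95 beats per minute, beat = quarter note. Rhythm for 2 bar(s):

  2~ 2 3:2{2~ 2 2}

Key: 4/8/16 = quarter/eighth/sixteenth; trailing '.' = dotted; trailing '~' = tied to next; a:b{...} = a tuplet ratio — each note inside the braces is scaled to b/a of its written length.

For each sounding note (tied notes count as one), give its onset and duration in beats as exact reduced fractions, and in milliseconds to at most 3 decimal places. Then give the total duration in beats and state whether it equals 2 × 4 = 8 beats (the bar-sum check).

1) 0.0ms=0b +2526.316ms=4b
2) 2526.316ms=4b +1684.211ms=8/3b
3) 4210.526ms=20/3b +842.105ms=4/3b
Σ=8b of 8 (95bpm 4/4) — PASS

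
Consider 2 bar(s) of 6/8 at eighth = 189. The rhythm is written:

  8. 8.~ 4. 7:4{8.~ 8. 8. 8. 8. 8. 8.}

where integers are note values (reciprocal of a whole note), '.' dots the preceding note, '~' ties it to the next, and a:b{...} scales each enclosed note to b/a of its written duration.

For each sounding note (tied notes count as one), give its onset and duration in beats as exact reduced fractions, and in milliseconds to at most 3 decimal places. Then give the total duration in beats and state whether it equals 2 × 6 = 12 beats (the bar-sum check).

1) 0.0ms=0b +476.19ms=3/2b
2) 476.19ms=3/2b +1428.571ms=9/2b
3) 1904.762ms=6b +544.218ms=12/7b
4) 2448.98ms=54/7b +272.109ms=6/7b
5) 2721.088ms=60/7b +272.109ms=6/7b
6) 2993.197ms=66/7b +272.109ms=6/7b
7) 3265.306ms=72/7b +272.109ms=6/7b
8) 3537.415ms=78/7b +272.109ms=6/7b
Σ=12b of 12 (189bpm 6/8) — PASS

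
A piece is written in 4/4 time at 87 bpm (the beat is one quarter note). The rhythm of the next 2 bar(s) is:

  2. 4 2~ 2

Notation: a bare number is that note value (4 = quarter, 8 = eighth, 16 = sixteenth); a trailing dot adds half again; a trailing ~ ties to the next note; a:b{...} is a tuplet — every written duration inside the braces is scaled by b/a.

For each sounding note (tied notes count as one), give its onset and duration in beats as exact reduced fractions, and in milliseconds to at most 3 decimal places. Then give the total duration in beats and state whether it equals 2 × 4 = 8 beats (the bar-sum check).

1) 0.0ms=0b +2068.966ms=3b
2) 2068.966ms=3b +689.655ms=1b
3) 2758.621ms=4b +2758.621ms=4b
Σ=8b of 8 (87bpm 4/4) — PASS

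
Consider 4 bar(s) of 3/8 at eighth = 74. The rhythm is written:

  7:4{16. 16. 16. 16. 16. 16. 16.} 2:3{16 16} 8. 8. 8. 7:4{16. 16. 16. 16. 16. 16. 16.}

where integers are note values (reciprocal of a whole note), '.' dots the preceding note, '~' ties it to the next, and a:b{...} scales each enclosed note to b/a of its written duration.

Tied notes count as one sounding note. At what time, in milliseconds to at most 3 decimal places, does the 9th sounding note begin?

note 9 onset = 15/4b = 3040.541ms

1. 0.0ms @ 0 + 347.49ms (3/7)
2. 347.49ms @ 3/7 + 347.49ms (3/7)
3. 694.981ms @ 6/7 + 347.49ms (3/7)
4. 1042.471ms @ 9/7 + 347.49ms (3/7)
5. 1389.961ms @ 12/7 + 347.49ms (3/7)
6. 1737.452ms @ 15/7 + 347.49ms (3/7)
7. 2084.942ms @ 18/7 + 347.49ms (3/7)
8. 2432.432ms @ 3 + 608.108ms (3/4)
9. 3040.541ms @ 15/4 + 608.108ms (3/4)
10. 3648.649ms @ 9/2 + 1216.216ms (3/2)
11. 4864.865ms @ 6 + 1216.216ms (3/2)
12. 6081.081ms @ 15/2 + 1216.216ms (3/2)
13. 7297.297ms @ 9 + 347.49ms (3/7)
14. 7644.788ms @ 66/7 + 347.49ms (3/7)
15. 7992.278ms @ 69/7 + 347.49ms (3/7)
16. 8339.768ms @ 72/7 + 347.49ms (3/7)
17. 8687.259ms @ 75/7 + 347.49ms (3/7)
18. 9034.749ms @ 78/7 + 347.49ms (3/7)
19. 9382.239ms @ 81/7 + 347.49ms (3/7)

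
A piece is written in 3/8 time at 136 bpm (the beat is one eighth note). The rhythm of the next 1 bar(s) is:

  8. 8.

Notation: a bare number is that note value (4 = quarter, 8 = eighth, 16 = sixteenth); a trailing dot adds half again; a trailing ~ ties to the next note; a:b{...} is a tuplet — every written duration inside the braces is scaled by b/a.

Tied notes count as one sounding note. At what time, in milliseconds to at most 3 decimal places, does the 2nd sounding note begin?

note 2 onset = 3/2b = 661.765ms

1. 0.0ms @ 0 + 661.765ms (3/2)
2. 661.765ms @ 3/2 + 661.765ms (3/2)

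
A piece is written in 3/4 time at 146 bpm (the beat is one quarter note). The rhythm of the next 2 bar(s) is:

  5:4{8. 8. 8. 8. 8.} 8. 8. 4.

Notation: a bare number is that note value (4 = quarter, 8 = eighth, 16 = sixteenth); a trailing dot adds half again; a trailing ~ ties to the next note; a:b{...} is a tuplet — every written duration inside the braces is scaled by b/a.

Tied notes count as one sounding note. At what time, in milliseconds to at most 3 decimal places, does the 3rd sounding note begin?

1. 0.0ms @ 0 + 246.575ms (3/5)
2. 246.575ms @ 3/5 + 246.575ms (3/5)
3. 493.151ms @ 6/5 + 246.575ms (3/5)
4. 739.726ms @ 9/5 + 246.575ms (3/5)
5. 986.301ms @ 12/5 + 246.575ms (3/5)
6. 1232.877ms @ 3 + 308.219ms (3/4)
7. 1541.096ms @ 15/4 + 308.219ms (3/4)
8. 1849.315ms @ 9/2 + 616.438ms (3/2)

note 3 onset = 6/5b = 493.151ms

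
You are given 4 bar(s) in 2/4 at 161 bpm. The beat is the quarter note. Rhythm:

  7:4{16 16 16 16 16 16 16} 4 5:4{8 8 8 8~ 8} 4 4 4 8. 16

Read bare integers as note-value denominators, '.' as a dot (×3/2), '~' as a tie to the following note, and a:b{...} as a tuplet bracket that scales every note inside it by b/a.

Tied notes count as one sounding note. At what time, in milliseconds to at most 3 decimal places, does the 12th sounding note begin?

note 12 onset = 16/5b = 1192.547ms

1. 0.0ms @ 0 + 53.239ms (1/7)
2. 53.239ms @ 1/7 + 53.239ms (1/7)
3. 106.477ms @ 2/7 + 53.239ms (1/7)
4. 159.716ms @ 3/7 + 53.239ms (1/7)
5. 212.955ms @ 4/7 + 53.239ms (1/7)
6. 266.193ms @ 5/7 + 53.239ms (1/7)
7. 319.432ms @ 6/7 + 53.239ms (1/7)
8. 372.671ms @ 1 + 372.671ms (1)
9. 745.342ms @ 2 + 149.068ms (2/5)
10. 894.41ms @ 12/5 + 149.068ms (2/5)
11. 1043.478ms @ 14/5 + 149.068ms (2/5)
12. 1192.547ms @ 16/5 + 298.137ms (4/5)
13. 1490.683ms @ 4 + 372.671ms (1)
14. 1863.354ms @ 5 + 372.671ms (1)
15. 2236.025ms @ 6 + 372.671ms (1)
16. 2608.696ms @ 7 + 279.503ms (3/4)
17. 2888.199ms @ 31/4 + 93.168ms (1/4)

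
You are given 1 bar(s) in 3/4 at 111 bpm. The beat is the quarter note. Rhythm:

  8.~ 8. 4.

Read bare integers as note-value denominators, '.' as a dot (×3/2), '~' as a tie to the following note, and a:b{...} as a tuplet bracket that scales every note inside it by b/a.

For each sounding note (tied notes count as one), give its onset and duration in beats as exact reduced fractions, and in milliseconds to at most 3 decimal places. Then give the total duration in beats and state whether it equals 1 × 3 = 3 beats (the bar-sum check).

1) 0.0ms=0b +810.811ms=3/2b
2) 810.811ms=3/2b +810.811ms=3/2b
Σ=3b of 3 (111bpm 3/4) — PASS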